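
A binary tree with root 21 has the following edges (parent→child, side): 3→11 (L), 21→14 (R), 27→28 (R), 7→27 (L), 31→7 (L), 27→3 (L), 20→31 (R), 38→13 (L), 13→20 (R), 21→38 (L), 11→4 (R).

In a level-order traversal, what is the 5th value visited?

20

Level-order visits nodes level by level from the root, left to right within each level.
Level 0: 21
Level 1: 38, 14
Level 2: 13
Level 3: 20
Level 4: 31
Level 5: 7
Level 6: 27
Level 7: 3, 28
Level 8: 11
Level 9: 4
Full level-order sequence: 21, 38, 14, 13, 20, 31, 7, 27, 3, 28, 11, 4.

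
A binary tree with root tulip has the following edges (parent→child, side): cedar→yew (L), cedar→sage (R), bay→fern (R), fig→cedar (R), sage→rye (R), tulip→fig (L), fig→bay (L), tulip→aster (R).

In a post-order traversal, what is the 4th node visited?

rye

Post-order visits the left subtree, then the right subtree, then the node.
At tulip: go left to fig.
  At fig: go left to bay.
    At bay: no left child.
    At bay: go right to fern.
      fern is a leaf — visit fern.
    Visit bay.
  At fig: go right to cedar.
    At cedar: go left to yew.
      yew is a leaf — visit yew.
    At cedar: go right to sage.
      At sage: no left child.
      At sage: go right to rye.
        rye is a leaf — visit rye.
      Visit sage.
    Visit cedar.
  Visit fig.
At tulip: go right to aster.
  aster is a leaf — visit aster.
Visit tulip.
Full post-order sequence: fern, bay, yew, rye, sage, cedar, fig, aster, tulip.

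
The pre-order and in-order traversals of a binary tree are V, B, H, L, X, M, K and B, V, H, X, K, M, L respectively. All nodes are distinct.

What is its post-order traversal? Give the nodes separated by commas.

The first element of pre-order is the root; it splits in-order into left and right subtrees.
Root V: left subtree has 1 node {B}, right has 5 {H, X, K, M, L}.
  Root H: left subtree has 0 nodes { }, right has 4 {X, K, M, L}.
    Root L: left subtree has 3 nodes {X, K, M}, right has 0 { }.
      Root X: left subtree has 0 nodes { }, right has 2 {K, M}.
        Root M: left subtree has 1 node {K}, right has 0 { }.

B, K, M, X, L, H, V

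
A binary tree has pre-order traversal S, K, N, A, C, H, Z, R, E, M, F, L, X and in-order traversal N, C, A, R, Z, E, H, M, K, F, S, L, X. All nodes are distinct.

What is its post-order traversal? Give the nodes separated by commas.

The first element of pre-order is the root; it splits in-order into left and right subtrees.
Root S: left subtree has 10 nodes {N, C, A, R, Z, E, H, M, K, F}, right has 2 {L, X}.
  Root K: left subtree has 8 nodes {N, C, A, R, Z, E, H, M}, right has 1 {F}.
    Root N: left subtree has 0 nodes { }, right has 7 {C, A, R, Z, E, H, M}.
      Root A: left subtree has 1 node {C}, right has 5 {R, Z, E, H, M}.
        Root H: left subtree has 3 nodes {R, Z, E}, right has 1 {M}.
          Root Z: left subtree has 1 node {R}, right has 1 {E}.
  Root L: left subtree has 0 nodes { }, right has 1 {X}.

C, R, E, Z, M, H, A, N, F, K, X, L, S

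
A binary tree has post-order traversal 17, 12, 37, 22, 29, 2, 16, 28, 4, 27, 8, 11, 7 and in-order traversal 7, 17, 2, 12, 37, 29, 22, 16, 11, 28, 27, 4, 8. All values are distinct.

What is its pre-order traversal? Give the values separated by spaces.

The last element of post-order is the root; it splits in-order into left and right subtrees.
Root 7: left subtree has 0 nodes { }, right has 12 {17, 2, 12, 37, 29, 22, 16, 11, 28, 27, 4, 8}.
  Root 11: left subtree has 7 nodes {17, 2, 12, 37, 29, 22, 16}, right has 4 {28, 27, 4, 8}.
    Root 16: left subtree has 6 nodes {17, 2, 12, 37, 29, 22}, right has 0 { }.
      Root 2: left subtree has 1 node {17}, right has 4 {12, 37, 29, 22}.
        Root 29: left subtree has 2 nodes {12, 37}, right has 1 {22}.
          Root 37: left subtree has 1 node {12}, right has 0 { }.
    Root 8: left subtree has 3 nodes {28, 27, 4}, right has 0 { }.
      Root 27: left subtree has 1 node {28}, right has 1 {4}.

7 11 16 2 17 29 37 12 22 8 27 28 4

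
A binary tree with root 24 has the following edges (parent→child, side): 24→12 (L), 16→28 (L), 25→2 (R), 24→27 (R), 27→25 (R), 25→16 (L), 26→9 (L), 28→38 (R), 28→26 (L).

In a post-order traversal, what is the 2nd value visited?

Post-order visits the left subtree, then the right subtree, then the node.
At 24: go left to 12.
  12 is a leaf — visit 12.
At 24: go right to 27.
  At 27: no left child.
  At 27: go right to 25.
    At 25: go left to 16.
      At 16: go left to 28.
        At 28: go left to 26.
          At 26: go left to 9.
            9 is a leaf — visit 9.
          At 26: no right child.
          Visit 26.
        At 28: go right to 38.
          38 is a leaf — visit 38.
        Visit 28.
      At 16: no right child.
      Visit 16.
    At 25: go right to 2.
      2 is a leaf — visit 2.
    Visit 25.
  Visit 27.
Visit 24.
Full post-order sequence: 12, 9, 26, 38, 28, 16, 2, 25, 27, 24.

9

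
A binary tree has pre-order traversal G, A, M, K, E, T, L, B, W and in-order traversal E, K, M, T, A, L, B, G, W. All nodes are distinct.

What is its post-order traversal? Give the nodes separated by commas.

E, K, T, M, B, L, A, W, G

The first element of pre-order is the root; it splits in-order into left and right subtrees.
Root G: left subtree has 7 nodes {E, K, M, T, A, L, B}, right has 1 {W}.
  Root A: left subtree has 4 nodes {E, K, M, T}, right has 2 {L, B}.
    Root M: left subtree has 2 nodes {E, K}, right has 1 {T}.
      Root K: left subtree has 1 node {E}, right has 0 { }.
    Root L: left subtree has 0 nodes { }, right has 1 {B}.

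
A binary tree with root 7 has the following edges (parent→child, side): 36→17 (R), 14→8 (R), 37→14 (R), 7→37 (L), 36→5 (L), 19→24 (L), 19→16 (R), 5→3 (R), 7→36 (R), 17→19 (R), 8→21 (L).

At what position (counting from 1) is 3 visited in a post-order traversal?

Post-order visits the left subtree, then the right subtree, then the node.
At 7: go left to 37.
  At 37: no left child.
  At 37: go right to 14.
    At 14: no left child.
    At 14: go right to 8.
      At 8: go left to 21.
        21 is a leaf — visit 21.
      At 8: no right child.
      Visit 8.
    Visit 14.
  Visit 37.
At 7: go right to 36.
  At 36: go left to 5.
    At 5: no left child.
    At 5: go right to 3.
      3 is a leaf — visit 3.
    Visit 5.
  At 36: go right to 17.
    At 17: no left child.
    At 17: go right to 19.
      At 19: go left to 24.
        24 is a leaf — visit 24.
      At 19: go right to 16.
        16 is a leaf — visit 16.
      Visit 19.
    Visit 17.
  Visit 36.
Visit 7.
Full post-order sequence: 21, 8, 14, 37, 3, 5, 24, 16, 19, 17, 36, 7.

5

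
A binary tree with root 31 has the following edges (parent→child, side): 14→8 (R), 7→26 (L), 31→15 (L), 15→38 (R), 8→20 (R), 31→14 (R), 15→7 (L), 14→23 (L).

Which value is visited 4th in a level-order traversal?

7

Level-order visits nodes level by level from the root, left to right within each level.
Level 0: 31
Level 1: 15, 14
Level 2: 7, 38, 23, 8
Level 3: 26, 20
Full level-order sequence: 31, 15, 14, 7, 38, 23, 8, 26, 20.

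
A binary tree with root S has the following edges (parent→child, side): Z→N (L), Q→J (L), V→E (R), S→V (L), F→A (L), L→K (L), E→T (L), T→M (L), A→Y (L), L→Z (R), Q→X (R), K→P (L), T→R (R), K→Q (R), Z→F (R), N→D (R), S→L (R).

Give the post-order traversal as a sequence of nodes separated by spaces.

M R T E V P J X Q K D N Y A F Z L S

Post-order visits the left subtree, then the right subtree, then the node.
At S: go left to V.
  At V: no left child.
  At V: go right to E.
    At E: go left to T.
      At T: go left to M.
        M is a leaf — visit M.
      At T: go right to R.
        R is a leaf — visit R.
      Visit T.
    At E: no right child.
    Visit E.
  Visit V.
At S: go right to L.
  At L: go left to K.
    At K: go left to P.
      P is a leaf — visit P.
    At K: go right to Q.
      At Q: go left to J.
        J is a leaf — visit J.
      At Q: go right to X.
        X is a leaf — visit X.
      Visit Q.
    Visit K.
  At L: go right to Z.
    At Z: go left to N.
      At N: no left child.
      At N: go right to D.
        D is a leaf — visit D.
      Visit N.
    At Z: go right to F.
      At F: go left to A.
        At A: go left to Y.
          Y is a leaf — visit Y.
        At A: no right child.
        Visit A.
      At F: no right child.
      Visit F.
    Visit Z.
  Visit L.
Visit S.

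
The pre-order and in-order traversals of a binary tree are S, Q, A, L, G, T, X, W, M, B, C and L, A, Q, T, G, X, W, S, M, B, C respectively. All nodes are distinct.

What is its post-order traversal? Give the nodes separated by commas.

L, A, T, W, X, G, Q, C, B, M, S

The first element of pre-order is the root; it splits in-order into left and right subtrees.
Root S: left subtree has 7 nodes {L, A, Q, T, G, X, W}, right has 3 {M, B, C}.
  Root Q: left subtree has 2 nodes {L, A}, right has 4 {T, G, X, W}.
    Root A: left subtree has 1 node {L}, right has 0 { }.
    Root G: left subtree has 1 node {T}, right has 2 {X, W}.
      Root X: left subtree has 0 nodes { }, right has 1 {W}.
  Root M: left subtree has 0 nodes { }, right has 2 {B, C}.
    Root B: left subtree has 0 nodes { }, right has 1 {C}.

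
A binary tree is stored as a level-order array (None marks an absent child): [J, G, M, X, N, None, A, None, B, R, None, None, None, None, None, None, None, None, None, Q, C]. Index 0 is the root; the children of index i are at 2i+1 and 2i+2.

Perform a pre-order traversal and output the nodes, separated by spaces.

Pre-order visits the node, then its left subtree, then its right subtree.
Visit J.
At J: go left to G.
  Visit G.
  At G: go left to X.
    Visit X.
    At X: no left child.
    At X: go right to B.
      B is a leaf — visit B.
  At G: go right to N.
    Visit N.
    At N: go left to R.
      Visit R.
      At R: go left to Q.
        Q is a leaf — visit Q.
      At R: go right to C.
        C is a leaf — visit C.
    At N: no right child.
At J: go right to M.
  Visit M.
  At M: no left child.
  At M: go right to A.
    A is a leaf — visit A.

J G X B N R Q C M A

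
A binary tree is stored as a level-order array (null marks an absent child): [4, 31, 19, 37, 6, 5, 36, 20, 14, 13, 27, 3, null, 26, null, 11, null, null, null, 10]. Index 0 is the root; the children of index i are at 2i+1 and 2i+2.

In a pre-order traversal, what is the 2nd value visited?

Pre-order visits the node, then its left subtree, then its right subtree.
Visit 4.
At 4: go left to 31.
  Visit 31.
  At 31: go left to 37.
    Visit 37.
    At 37: go left to 20.
      Visit 20.
      At 20: go left to 11.
        11 is a leaf — visit 11.
      At 20: no right child.
    At 37: go right to 14.
      14 is a leaf — visit 14.
  At 31: go right to 6.
    Visit 6.
    At 6: go left to 13.
      Visit 13.
      At 13: go left to 10.
        10 is a leaf — visit 10.
      At 13: no right child.
    At 6: go right to 27.
      27 is a leaf — visit 27.
At 4: go right to 19.
  Visit 19.
  At 19: go left to 5.
    Visit 5.
    At 5: go left to 3.
      3 is a leaf — visit 3.
    At 5: no right child.
  At 19: go right to 36.
    Visit 36.
    At 36: go left to 26.
      26 is a leaf — visit 26.
    At 36: no right child.
Full pre-order sequence: 4, 31, 37, 20, 11, 14, 6, 13, 10, 27, 19, 5, 3, 36, 26.

31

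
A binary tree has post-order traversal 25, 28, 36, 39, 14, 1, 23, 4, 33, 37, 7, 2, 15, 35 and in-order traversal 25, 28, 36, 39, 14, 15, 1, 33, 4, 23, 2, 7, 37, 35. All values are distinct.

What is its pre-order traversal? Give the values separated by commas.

The last element of post-order is the root; it splits in-order into left and right subtrees.
Root 35: left subtree has 13 nodes {25, 28, 36, 39, 14, 15, 1, 33, 4, 23, 2, 7, 37}, right has 0 { }.
  Root 15: left subtree has 5 nodes {25, 28, 36, 39, 14}, right has 7 {1, 33, 4, 23, 2, 7, 37}.
    Root 14: left subtree has 4 nodes {25, 28, 36, 39}, right has 0 { }.
      Root 39: left subtree has 3 nodes {25, 28, 36}, right has 0 { }.
        Root 36: left subtree has 2 nodes {25, 28}, right has 0 { }.
          Root 28: left subtree has 1 node {25}, right has 0 { }.
    Root 2: left subtree has 4 nodes {1, 33, 4, 23}, right has 2 {7, 37}.
      Root 33: left subtree has 1 node {1}, right has 2 {4, 23}.
        Root 4: left subtree has 0 nodes { }, right has 1 {23}.
      Root 7: left subtree has 0 nodes { }, right has 1 {37}.

35, 15, 14, 39, 36, 28, 25, 2, 33, 1, 4, 23, 7, 37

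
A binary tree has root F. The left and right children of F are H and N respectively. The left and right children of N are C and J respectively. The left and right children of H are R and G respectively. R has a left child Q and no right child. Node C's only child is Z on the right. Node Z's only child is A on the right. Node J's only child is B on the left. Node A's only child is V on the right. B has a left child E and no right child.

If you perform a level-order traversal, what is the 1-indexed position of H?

Level-order visits nodes level by level from the root, left to right within each level.
Level 0: F
Level 1: H, N
Level 2: R, G, C, J
Level 3: Q, Z, B
Level 4: A, E
Level 5: V
Full level-order sequence: F, H, N, R, G, C, J, Q, Z, B, A, E, V.

2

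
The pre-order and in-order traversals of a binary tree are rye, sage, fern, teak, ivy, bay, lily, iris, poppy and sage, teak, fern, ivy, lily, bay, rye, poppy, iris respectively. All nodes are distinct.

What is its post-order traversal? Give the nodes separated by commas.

teak, lily, bay, ivy, fern, sage, poppy, iris, rye

The first element of pre-order is the root; it splits in-order into left and right subtrees.
Root rye: left subtree has 6 nodes {sage, teak, fern, ivy, lily, bay}, right has 2 {poppy, iris}.
  Root sage: left subtree has 0 nodes { }, right has 5 {teak, fern, ivy, lily, bay}.
    Root fern: left subtree has 1 node {teak}, right has 3 {ivy, lily, bay}.
      Root ivy: left subtree has 0 nodes { }, right has 2 {lily, bay}.
        Root bay: left subtree has 1 node {lily}, right has 0 { }.
  Root iris: left subtree has 1 node {poppy}, right has 0 { }.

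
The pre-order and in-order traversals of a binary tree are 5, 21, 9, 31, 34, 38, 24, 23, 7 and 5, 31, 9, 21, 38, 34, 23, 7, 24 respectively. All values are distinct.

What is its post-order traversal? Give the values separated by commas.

The first element of pre-order is the root; it splits in-order into left and right subtrees.
Root 5: left subtree has 0 nodes { }, right has 8 {31, 9, 21, 38, 34, 23, 7, 24}.
  Root 21: left subtree has 2 nodes {31, 9}, right has 5 {38, 34, 23, 7, 24}.
    Root 9: left subtree has 1 node {31}, right has 0 { }.
    Root 34: left subtree has 1 node {38}, right has 3 {23, 7, 24}.
      Root 24: left subtree has 2 nodes {23, 7}, right has 0 { }.
        Root 23: left subtree has 0 nodes { }, right has 1 {7}.

31, 9, 38, 7, 23, 24, 34, 21, 5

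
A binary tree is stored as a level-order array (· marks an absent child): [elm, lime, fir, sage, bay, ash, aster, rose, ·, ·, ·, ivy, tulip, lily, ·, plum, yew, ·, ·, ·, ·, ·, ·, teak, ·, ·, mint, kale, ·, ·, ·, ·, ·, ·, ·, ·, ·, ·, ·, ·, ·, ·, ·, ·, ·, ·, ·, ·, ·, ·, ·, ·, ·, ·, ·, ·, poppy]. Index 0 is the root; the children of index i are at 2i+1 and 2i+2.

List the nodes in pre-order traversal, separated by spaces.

Pre-order visits the node, then its left subtree, then its right subtree.
Visit elm.
At elm: go left to lime.
  Visit lime.
  At lime: go left to sage.
    Visit sage.
    At sage: go left to rose.
      Visit rose.
      At rose: go left to plum.
        plum is a leaf — visit plum.
      At rose: go right to yew.
        yew is a leaf — visit yew.
    At sage: no right child.
  At lime: go right to bay.
    bay is a leaf — visit bay.
At elm: go right to fir.
  Visit fir.
  At fir: go left to ash.
    Visit ash.
    At ash: go left to ivy.
      Visit ivy.
      At ivy: go left to teak.
        teak is a leaf — visit teak.
      At ivy: no right child.
    At ash: go right to tulip.
      Visit tulip.
      At tulip: no left child.
      At tulip: go right to mint.
        mint is a leaf — visit mint.
  At fir: go right to aster.
    Visit aster.
    At aster: go left to lily.
      Visit lily.
      At lily: go left to kale.
        Visit kale.
        At kale: no left child.
        At kale: go right to poppy.
          poppy is a leaf — visit poppy.
      At lily: no right child.
    At aster: no right child.

elm lime sage rose plum yew bay fir ash ivy teak tulip mint aster lily kale poppy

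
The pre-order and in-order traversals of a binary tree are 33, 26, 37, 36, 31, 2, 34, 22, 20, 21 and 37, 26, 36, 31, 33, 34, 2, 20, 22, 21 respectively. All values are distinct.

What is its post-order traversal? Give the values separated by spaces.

37 31 36 26 34 20 21 22 2 33

The first element of pre-order is the root; it splits in-order into left and right subtrees.
Root 33: left subtree has 4 nodes {37, 26, 36, 31}, right has 5 {34, 2, 20, 22, 21}.
  Root 26: left subtree has 1 node {37}, right has 2 {36, 31}.
    Root 36: left subtree has 0 nodes { }, right has 1 {31}.
  Root 2: left subtree has 1 node {34}, right has 3 {20, 22, 21}.
    Root 22: left subtree has 1 node {20}, right has 1 {21}.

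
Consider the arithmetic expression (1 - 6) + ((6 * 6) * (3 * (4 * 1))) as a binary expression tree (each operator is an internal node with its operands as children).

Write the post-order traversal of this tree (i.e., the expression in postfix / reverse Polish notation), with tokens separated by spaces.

Post-order on an expression tree gives postfix notation: for each operator, emit left operand, right operand, then the operator.

1 6 - 6 6 * 3 4 1 * * * +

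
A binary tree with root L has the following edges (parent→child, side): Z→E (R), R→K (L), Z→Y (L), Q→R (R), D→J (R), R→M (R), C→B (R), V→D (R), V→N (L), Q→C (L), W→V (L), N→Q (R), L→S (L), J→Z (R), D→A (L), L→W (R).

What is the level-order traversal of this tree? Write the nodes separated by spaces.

L S W V N D Q A J C R Z B K M Y E

Level-order visits nodes level by level from the root, left to right within each level.
Level 0: L
Level 1: S, W
Level 2: V
Level 3: N, D
Level 4: Q, A, J
Level 5: C, R, Z
Level 6: B, K, M, Y, E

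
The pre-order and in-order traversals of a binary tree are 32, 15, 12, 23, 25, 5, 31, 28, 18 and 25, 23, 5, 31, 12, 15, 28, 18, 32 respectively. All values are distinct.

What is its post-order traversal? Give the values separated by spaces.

25 31 5 23 12 18 28 15 32

The first element of pre-order is the root; it splits in-order into left and right subtrees.
Root 32: left subtree has 8 nodes {25, 23, 5, 31, 12, 15, 28, 18}, right has 0 { }.
  Root 15: left subtree has 5 nodes {25, 23, 5, 31, 12}, right has 2 {28, 18}.
    Root 12: left subtree has 4 nodes {25, 23, 5, 31}, right has 0 { }.
      Root 23: left subtree has 1 node {25}, right has 2 {5, 31}.
        Root 5: left subtree has 0 nodes { }, right has 1 {31}.
    Root 28: left subtree has 0 nodes { }, right has 1 {18}.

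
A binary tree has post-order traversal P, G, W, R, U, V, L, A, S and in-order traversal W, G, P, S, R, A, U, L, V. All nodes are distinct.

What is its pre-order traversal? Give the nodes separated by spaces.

S W G P A R L U V

The last element of post-order is the root; it splits in-order into left and right subtrees.
Root S: left subtree has 3 nodes {W, G, P}, right has 5 {R, A, U, L, V}.
  Root W: left subtree has 0 nodes { }, right has 2 {G, P}.
    Root G: left subtree has 0 nodes { }, right has 1 {P}.
  Root A: left subtree has 1 node {R}, right has 3 {U, L, V}.
    Root L: left subtree has 1 node {U}, right has 1 {V}.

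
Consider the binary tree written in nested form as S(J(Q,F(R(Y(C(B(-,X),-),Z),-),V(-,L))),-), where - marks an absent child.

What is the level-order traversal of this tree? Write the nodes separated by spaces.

Level-order visits nodes level by level from the root, left to right within each level.
Level 0: S
Level 1: J
Level 2: Q, F
Level 3: R, V
Level 4: Y, L
Level 5: C, Z
Level 6: B
Level 7: X

S J Q F R V Y L C Z B X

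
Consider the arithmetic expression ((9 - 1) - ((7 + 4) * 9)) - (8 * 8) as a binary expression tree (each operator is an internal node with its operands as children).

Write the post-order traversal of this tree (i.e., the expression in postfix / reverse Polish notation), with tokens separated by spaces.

Post-order on an expression tree gives postfix notation: for each operator, emit left operand, right operand, then the operator.

9 1 - 7 4 + 9 * - 8 8 * -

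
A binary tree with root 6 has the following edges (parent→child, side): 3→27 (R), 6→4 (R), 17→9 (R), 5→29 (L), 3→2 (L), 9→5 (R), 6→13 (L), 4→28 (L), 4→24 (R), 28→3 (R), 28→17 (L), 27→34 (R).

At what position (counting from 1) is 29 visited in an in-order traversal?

In-order visits the left subtree, then the node, then the right subtree.
At 6: go left to 13.
  13 is a leaf — visit 13.
Visit 6.
At 6: go right to 4.
  At 4: go left to 28.
    At 28: go left to 17.
      At 17: no left child.
      Visit 17.
      At 17: go right to 9.
        At 9: no left child.
        Visit 9.
        At 9: go right to 5.
          At 5: go left to 29.
            29 is a leaf — visit 29.
          Visit 5.
          At 5: no right child.
    Visit 28.
    At 28: go right to 3.
      At 3: go left to 2.
        2 is a leaf — visit 2.
      Visit 3.
      At 3: go right to 27.
        At 27: no left child.
        Visit 27.
        At 27: go right to 34.
          34 is a leaf — visit 34.
  Visit 4.
  At 4: go right to 24.
    24 is a leaf — visit 24.
Full in-order sequence: 13, 6, 17, 9, 29, 5, 28, 2, 3, 27, 34, 4, 24.

5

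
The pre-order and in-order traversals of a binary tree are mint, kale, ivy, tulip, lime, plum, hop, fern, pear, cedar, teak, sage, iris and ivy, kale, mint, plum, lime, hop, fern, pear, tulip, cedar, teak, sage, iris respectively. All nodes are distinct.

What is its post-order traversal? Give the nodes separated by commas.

The first element of pre-order is the root; it splits in-order into left and right subtrees.
Root mint: left subtree has 2 nodes {ivy, kale}, right has 10 {plum, lime, hop, fern, pear, tulip, cedar, teak, sage, iris}.
  Root kale: left subtree has 1 node {ivy}, right has 0 { }.
  Root tulip: left subtree has 5 nodes {plum, lime, hop, fern, pear}, right has 4 {cedar, teak, sage, iris}.
    Root lime: left subtree has 1 node {plum}, right has 3 {hop, fern, pear}.
      Root hop: left subtree has 0 nodes { }, right has 2 {fern, pear}.
        Root fern: left subtree has 0 nodes { }, right has 1 {pear}.
    Root cedar: left subtree has 0 nodes { }, right has 3 {teak, sage, iris}.
      Root teak: left subtree has 0 nodes { }, right has 2 {sage, iris}.
        Root sage: left subtree has 0 nodes { }, right has 1 {iris}.

ivy, kale, plum, pear, fern, hop, lime, iris, sage, teak, cedar, tulip, mint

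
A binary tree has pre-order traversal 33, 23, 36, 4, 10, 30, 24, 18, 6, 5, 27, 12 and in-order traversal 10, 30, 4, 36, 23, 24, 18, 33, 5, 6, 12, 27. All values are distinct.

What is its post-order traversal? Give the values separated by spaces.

30 10 4 36 18 24 23 5 12 27 6 33

The first element of pre-order is the root; it splits in-order into left and right subtrees.
Root 33: left subtree has 7 nodes {10, 30, 4, 36, 23, 24, 18}, right has 4 {5, 6, 12, 27}.
  Root 23: left subtree has 4 nodes {10, 30, 4, 36}, right has 2 {24, 18}.
    Root 36: left subtree has 3 nodes {10, 30, 4}, right has 0 { }.
      Root 4: left subtree has 2 nodes {10, 30}, right has 0 { }.
        Root 10: left subtree has 0 nodes { }, right has 1 {30}.
    Root 24: left subtree has 0 nodes { }, right has 1 {18}.
  Root 6: left subtree has 1 node {5}, right has 2 {12, 27}.
    Root 27: left subtree has 1 node {12}, right has 0 { }.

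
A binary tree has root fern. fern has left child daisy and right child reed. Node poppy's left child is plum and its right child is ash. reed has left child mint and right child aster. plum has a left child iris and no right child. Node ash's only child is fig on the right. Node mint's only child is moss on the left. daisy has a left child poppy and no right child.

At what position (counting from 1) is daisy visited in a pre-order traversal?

Pre-order visits the node, then its left subtree, then its right subtree.
Visit fern.
At fern: go left to daisy.
  Visit daisy.
  At daisy: go left to poppy.
    Visit poppy.
    At poppy: go left to plum.
      Visit plum.
      At plum: go left to iris.
        iris is a leaf — visit iris.
      At plum: no right child.
    At poppy: go right to ash.
      Visit ash.
      At ash: no left child.
      At ash: go right to fig.
        fig is a leaf — visit fig.
  At daisy: no right child.
At fern: go right to reed.
  Visit reed.
  At reed: go left to mint.
    Visit mint.
    At mint: go left to moss.
      moss is a leaf — visit moss.
    At mint: no right child.
  At reed: go right to aster.
    aster is a leaf — visit aster.
Full pre-order sequence: fern, daisy, poppy, plum, iris, ash, fig, reed, mint, moss, aster.

2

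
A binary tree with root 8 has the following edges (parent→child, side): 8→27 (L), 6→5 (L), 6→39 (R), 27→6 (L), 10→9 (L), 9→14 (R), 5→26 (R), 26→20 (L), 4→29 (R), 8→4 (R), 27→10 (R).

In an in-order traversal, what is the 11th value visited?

4

In-order visits the left subtree, then the node, then the right subtree.
At 8: go left to 27.
  At 27: go left to 6.
    At 6: go left to 5.
      At 5: no left child.
      Visit 5.
      At 5: go right to 26.
        At 26: go left to 20.
          20 is a leaf — visit 20.
        Visit 26.
        At 26: no right child.
    Visit 6.
    At 6: go right to 39.
      39 is a leaf — visit 39.
  Visit 27.
  At 27: go right to 10.
    At 10: go left to 9.
      At 9: no left child.
      Visit 9.
      At 9: go right to 14.
        14 is a leaf — visit 14.
    Visit 10.
    At 10: no right child.
Visit 8.
At 8: go right to 4.
  At 4: no left child.
  Visit 4.
  At 4: go right to 29.
    29 is a leaf — visit 29.
Full in-order sequence: 5, 20, 26, 6, 39, 27, 9, 14, 10, 8, 4, 29.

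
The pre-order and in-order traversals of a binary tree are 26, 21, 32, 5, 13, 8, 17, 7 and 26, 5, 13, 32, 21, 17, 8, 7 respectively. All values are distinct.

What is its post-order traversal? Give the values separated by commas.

The first element of pre-order is the root; it splits in-order into left and right subtrees.
Root 26: left subtree has 0 nodes { }, right has 7 {5, 13, 32, 21, 17, 8, 7}.
  Root 21: left subtree has 3 nodes {5, 13, 32}, right has 3 {17, 8, 7}.
    Root 32: left subtree has 2 nodes {5, 13}, right has 0 { }.
      Root 5: left subtree has 0 nodes { }, right has 1 {13}.
    Root 8: left subtree has 1 node {17}, right has 1 {7}.

13, 5, 32, 17, 7, 8, 21, 26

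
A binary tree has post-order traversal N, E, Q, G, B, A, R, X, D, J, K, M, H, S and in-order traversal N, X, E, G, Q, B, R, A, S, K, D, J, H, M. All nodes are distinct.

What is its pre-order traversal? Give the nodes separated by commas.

The last element of post-order is the root; it splits in-order into left and right subtrees.
Root S: left subtree has 8 nodes {N, X, E, G, Q, B, R, A}, right has 5 {K, D, J, H, M}.
  Root X: left subtree has 1 node {N}, right has 6 {E, G, Q, B, R, A}.
    Root R: left subtree has 4 nodes {E, G, Q, B}, right has 1 {A}.
      Root B: left subtree has 3 nodes {E, G, Q}, right has 0 { }.
        Root G: left subtree has 1 node {E}, right has 1 {Q}.
  Root H: left subtree has 3 nodes {K, D, J}, right has 1 {M}.
    Root K: left subtree has 0 nodes { }, right has 2 {D, J}.
      Root J: left subtree has 1 node {D}, right has 0 { }.

S, X, N, R, B, G, E, Q, A, H, K, J, D, M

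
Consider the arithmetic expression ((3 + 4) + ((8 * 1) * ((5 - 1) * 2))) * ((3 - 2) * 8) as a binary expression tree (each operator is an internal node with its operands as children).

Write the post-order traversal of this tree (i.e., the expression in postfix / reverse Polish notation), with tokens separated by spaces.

3 4 + 8 1 * 5 1 - 2 * * + 3 2 - 8 * *

Post-order on an expression tree gives postfix notation: for each operator, emit left operand, right operand, then the operator.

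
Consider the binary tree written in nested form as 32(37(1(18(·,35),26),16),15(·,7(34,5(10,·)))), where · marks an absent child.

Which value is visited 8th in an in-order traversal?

15

In-order visits the left subtree, then the node, then the right subtree.
At 32: go left to 37.
  At 37: go left to 1.
    At 1: go left to 18.
      At 18: no left child.
      Visit 18.
      At 18: go right to 35.
        35 is a leaf — visit 35.
    Visit 1.
    At 1: go right to 26.
      26 is a leaf — visit 26.
  Visit 37.
  At 37: go right to 16.
    16 is a leaf — visit 16.
Visit 32.
At 32: go right to 15.
  At 15: no left child.
  Visit 15.
  At 15: go right to 7.
    At 7: go left to 34.
      34 is a leaf — visit 34.
    Visit 7.
    At 7: go right to 5.
      At 5: go left to 10.
        10 is a leaf — visit 10.
      Visit 5.
      At 5: no right child.
Full in-order sequence: 18, 35, 1, 26, 37, 16, 32, 15, 34, 7, 10, 5.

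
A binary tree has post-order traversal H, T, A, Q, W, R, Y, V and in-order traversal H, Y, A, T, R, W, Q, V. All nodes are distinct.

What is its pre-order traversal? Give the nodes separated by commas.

V, Y, H, R, A, T, W, Q

The last element of post-order is the root; it splits in-order into left and right subtrees.
Root V: left subtree has 7 nodes {H, Y, A, T, R, W, Q}, right has 0 { }.
  Root Y: left subtree has 1 node {H}, right has 5 {A, T, R, W, Q}.
    Root R: left subtree has 2 nodes {A, T}, right has 2 {W, Q}.
      Root A: left subtree has 0 nodes { }, right has 1 {T}.
      Root W: left subtree has 0 nodes { }, right has 1 {Q}.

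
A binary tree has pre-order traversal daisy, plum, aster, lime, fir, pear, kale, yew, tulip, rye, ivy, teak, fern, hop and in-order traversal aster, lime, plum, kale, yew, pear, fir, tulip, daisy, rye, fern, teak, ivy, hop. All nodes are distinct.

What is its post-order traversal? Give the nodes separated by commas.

lime, aster, yew, kale, pear, tulip, fir, plum, fern, teak, hop, ivy, rye, daisy

The first element of pre-order is the root; it splits in-order into left and right subtrees.
Root daisy: left subtree has 8 nodes {aster, lime, plum, kale, yew, pear, fir, tulip}, right has 5 {rye, fern, teak, ivy, hop}.
  Root plum: left subtree has 2 nodes {aster, lime}, right has 5 {kale, yew, pear, fir, tulip}.
    Root aster: left subtree has 0 nodes { }, right has 1 {lime}.
    Root fir: left subtree has 3 nodes {kale, yew, pear}, right has 1 {tulip}.
      Root pear: left subtree has 2 nodes {kale, yew}, right has 0 { }.
        Root kale: left subtree has 0 nodes { }, right has 1 {yew}.
  Root rye: left subtree has 0 nodes { }, right has 4 {fern, teak, ivy, hop}.
    Root ivy: left subtree has 2 nodes {fern, teak}, right has 1 {hop}.
      Root teak: left subtree has 1 node {fern}, right has 0 { }.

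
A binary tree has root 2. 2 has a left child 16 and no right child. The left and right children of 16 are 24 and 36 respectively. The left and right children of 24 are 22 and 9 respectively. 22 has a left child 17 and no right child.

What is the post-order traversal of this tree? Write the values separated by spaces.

17 22 9 24 36 16 2

Post-order visits the left subtree, then the right subtree, then the node.
At 2: go left to 16.
  At 16: go left to 24.
    At 24: go left to 22.
      At 22: go left to 17.
        17 is a leaf — visit 17.
      At 22: no right child.
      Visit 22.
    At 24: go right to 9.
      9 is a leaf — visit 9.
    Visit 24.
  At 16: go right to 36.
    36 is a leaf — visit 36.
  Visit 16.
At 2: no right child.
Visit 2.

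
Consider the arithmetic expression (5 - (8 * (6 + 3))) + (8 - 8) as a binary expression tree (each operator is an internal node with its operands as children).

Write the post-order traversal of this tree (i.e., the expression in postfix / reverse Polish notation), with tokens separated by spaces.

Post-order on an expression tree gives postfix notation: for each operator, emit left operand, right operand, then the operator.

5 8 6 3 + * - 8 8 - +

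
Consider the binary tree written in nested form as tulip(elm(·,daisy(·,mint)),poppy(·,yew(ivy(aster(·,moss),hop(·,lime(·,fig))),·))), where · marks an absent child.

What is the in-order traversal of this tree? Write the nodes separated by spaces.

elm daisy mint tulip poppy aster moss ivy hop lime fig yew

In-order visits the left subtree, then the node, then the right subtree.
At tulip: go left to elm.
  At elm: no left child.
  Visit elm.
  At elm: go right to daisy.
    At daisy: no left child.
    Visit daisy.
    At daisy: go right to mint.
      mint is a leaf — visit mint.
Visit tulip.
At tulip: go right to poppy.
  At poppy: no left child.
  Visit poppy.
  At poppy: go right to yew.
    At yew: go left to ivy.
      At ivy: go left to aster.
        At aster: no left child.
        Visit aster.
        At aster: go right to moss.
          moss is a leaf — visit moss.
      Visit ivy.
      At ivy: go right to hop.
        At hop: no left child.
        Visit hop.
        At hop: go right to lime.
          At lime: no left child.
          Visit lime.
          At lime: go right to fig.
            fig is a leaf — visit fig.
    Visit yew.
    At yew: no right child.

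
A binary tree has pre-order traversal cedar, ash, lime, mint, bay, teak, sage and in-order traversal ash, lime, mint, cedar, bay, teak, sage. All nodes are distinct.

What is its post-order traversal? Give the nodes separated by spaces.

mint lime ash sage teak bay cedar

The first element of pre-order is the root; it splits in-order into left and right subtrees.
Root cedar: left subtree has 3 nodes {ash, lime, mint}, right has 3 {bay, teak, sage}.
  Root ash: left subtree has 0 nodes { }, right has 2 {lime, mint}.
    Root lime: left subtree has 0 nodes { }, right has 1 {mint}.
  Root bay: left subtree has 0 nodes { }, right has 2 {teak, sage}.
    Root teak: left subtree has 0 nodes { }, right has 1 {sage}.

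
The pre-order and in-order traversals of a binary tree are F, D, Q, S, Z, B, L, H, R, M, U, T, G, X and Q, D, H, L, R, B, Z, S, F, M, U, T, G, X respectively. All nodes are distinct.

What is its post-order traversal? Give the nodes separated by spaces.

Q H R L B Z S D X G T U M F

The first element of pre-order is the root; it splits in-order into left and right subtrees.
Root F: left subtree has 8 nodes {Q, D, H, L, R, B, Z, S}, right has 5 {M, U, T, G, X}.
  Root D: left subtree has 1 node {Q}, right has 6 {H, L, R, B, Z, S}.
    Root S: left subtree has 5 nodes {H, L, R, B, Z}, right has 0 { }.
      Root Z: left subtree has 4 nodes {H, L, R, B}, right has 0 { }.
        Root B: left subtree has 3 nodes {H, L, R}, right has 0 { }.
          Root L: left subtree has 1 node {H}, right has 1 {R}.
  Root M: left subtree has 0 nodes { }, right has 4 {U, T, G, X}.
    Root U: left subtree has 0 nodes { }, right has 3 {T, G, X}.
      Root T: left subtree has 0 nodes { }, right has 2 {G, X}.
        Root G: left subtree has 0 nodes { }, right has 1 {X}.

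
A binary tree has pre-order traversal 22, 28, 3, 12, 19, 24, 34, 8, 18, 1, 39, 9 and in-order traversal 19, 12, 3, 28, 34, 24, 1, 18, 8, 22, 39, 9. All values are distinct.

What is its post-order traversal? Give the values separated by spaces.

The first element of pre-order is the root; it splits in-order into left and right subtrees.
Root 22: left subtree has 9 nodes {19, 12, 3, 28, 34, 24, 1, 18, 8}, right has 2 {39, 9}.
  Root 28: left subtree has 3 nodes {19, 12, 3}, right has 5 {34, 24, 1, 18, 8}.
    Root 3: left subtree has 2 nodes {19, 12}, right has 0 { }.
      Root 12: left subtree has 1 node {19}, right has 0 { }.
    Root 24: left subtree has 1 node {34}, right has 3 {1, 18, 8}.
      Root 8: left subtree has 2 nodes {1, 18}, right has 0 { }.
        Root 18: left subtree has 1 node {1}, right has 0 { }.
  Root 39: left subtree has 0 nodes { }, right has 1 {9}.

19 12 3 34 1 18 8 24 28 9 39 22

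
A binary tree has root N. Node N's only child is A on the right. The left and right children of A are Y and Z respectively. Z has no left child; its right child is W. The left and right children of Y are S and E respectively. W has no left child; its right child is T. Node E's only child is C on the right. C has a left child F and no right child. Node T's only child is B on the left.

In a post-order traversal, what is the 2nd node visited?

Post-order visits the left subtree, then the right subtree, then the node.
At N: no left child.
At N: go right to A.
  At A: go left to Y.
    At Y: go left to S.
      S is a leaf — visit S.
    At Y: go right to E.
      At E: no left child.
      At E: go right to C.
        At C: go left to F.
          F is a leaf — visit F.
        At C: no right child.
        Visit C.
      Visit E.
    Visit Y.
  At A: go right to Z.
    At Z: no left child.
    At Z: go right to W.
      At W: no left child.
      At W: go right to T.
        At T: go left to B.
          B is a leaf — visit B.
        At T: no right child.
        Visit T.
      Visit W.
    Visit Z.
  Visit A.
Visit N.
Full post-order sequence: S, F, C, E, Y, B, T, W, Z, A, N.

F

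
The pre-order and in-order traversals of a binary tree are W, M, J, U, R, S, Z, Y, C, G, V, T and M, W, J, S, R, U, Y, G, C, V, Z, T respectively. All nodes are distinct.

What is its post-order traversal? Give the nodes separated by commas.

M, S, R, G, V, C, Y, T, Z, U, J, W

The first element of pre-order is the root; it splits in-order into left and right subtrees.
Root W: left subtree has 1 node {M}, right has 10 {J, S, R, U, Y, G, C, V, Z, T}.
  Root J: left subtree has 0 nodes { }, right has 9 {S, R, U, Y, G, C, V, Z, T}.
    Root U: left subtree has 2 nodes {S, R}, right has 6 {Y, G, C, V, Z, T}.
      Root R: left subtree has 1 node {S}, right has 0 { }.
      Root Z: left subtree has 4 nodes {Y, G, C, V}, right has 1 {T}.
        Root Y: left subtree has 0 nodes { }, right has 3 {G, C, V}.
          Root C: left subtree has 1 node {G}, right has 1 {V}.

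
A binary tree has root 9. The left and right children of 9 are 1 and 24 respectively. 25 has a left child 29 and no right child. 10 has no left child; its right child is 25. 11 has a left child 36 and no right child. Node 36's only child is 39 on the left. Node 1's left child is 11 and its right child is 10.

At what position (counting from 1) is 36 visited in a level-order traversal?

6

Level-order visits nodes level by level from the root, left to right within each level.
Level 0: 9
Level 1: 1, 24
Level 2: 11, 10
Level 3: 36, 25
Level 4: 39, 29
Full level-order sequence: 9, 1, 24, 11, 10, 36, 25, 39, 29.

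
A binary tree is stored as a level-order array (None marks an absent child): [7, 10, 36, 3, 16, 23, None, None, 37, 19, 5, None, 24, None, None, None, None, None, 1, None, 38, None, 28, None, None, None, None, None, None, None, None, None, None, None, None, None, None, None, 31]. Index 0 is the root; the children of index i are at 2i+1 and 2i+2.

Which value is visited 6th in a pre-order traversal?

Pre-order visits the node, then its left subtree, then its right subtree.
Visit 7.
At 7: go left to 10.
  Visit 10.
  At 10: go left to 3.
    Visit 3.
    At 3: no left child.
    At 3: go right to 37.
      Visit 37.
      At 37: no left child.
      At 37: go right to 1.
        Visit 1.
        At 1: no left child.
        At 1: go right to 31.
          31 is a leaf — visit 31.
  At 10: go right to 16.
    Visit 16.
    At 16: go left to 19.
      Visit 19.
      At 19: no left child.
      At 19: go right to 38.
        38 is a leaf — visit 38.
    At 16: go right to 5.
      Visit 5.
      At 5: no left child.
      At 5: go right to 28.
        28 is a leaf — visit 28.
At 7: go right to 36.
  Visit 36.
  At 36: go left to 23.
    Visit 23.
    At 23: no left child.
    At 23: go right to 24.
      24 is a leaf — visit 24.
  At 36: no right child.
Full pre-order sequence: 7, 10, 3, 37, 1, 31, 16, 19, 38, 5, 28, 36, 23, 24.

31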